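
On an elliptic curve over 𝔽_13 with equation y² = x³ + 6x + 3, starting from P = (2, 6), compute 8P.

(3, 3)

Repeated addition: build up to 8P.
2P: tangent at (2, 6): λ = (3·2² + 6)/(2·6) ≡ 5/12. 12⁻¹ ≡ 12 (mod 13), so λ ≡ 5·12 ≡ 8.
  x = λ² - 2 - 2 = 64 - 4 ≡ 8; y = λ·(2 - 8) - 6 ≡ 11. → (8, 11)
3P: (8, 11) + (2, 6). λ = (6 - 11)/(2 - 8) ≡ 8/7 mod 13. 7⁻¹ ≡ 2 (mod 13) since 7·2 = 14 ≡ 1, so λ ≡ 3.
  x = λ² - 8 - 2 = 9 - 10 ≡ 12; y = λ·(8 - 12) - 11 ≡ 3. → (12, 3)
4P: (12, 3) + (2, 6). λ = (6 - 3)/(2 - 12) ≡ 3/3 mod 13. 3⁻¹ ≡ 9 (mod 13), so λ ≡ 1.
  x = λ² - 12 - 2 = 1 - 14 ≡ 0; y = λ·(12 - 0) - 3 ≡ 9. → (0, 9)
5P: (0, 9) + (2, 6). λ = (6 - 9)/(2 - 0) ≡ 10/2 mod 13. 2⁻¹ ≡ 7 (mod 13), so λ ≡ 5.
  x = λ² - 0 - 2 = 25 - 2 ≡ 10; y = λ·(0 - 10) - 9 ≡ 6. → (10, 6)
6P: (10, 6) + (2, 6). λ = (6 - 6)/(2 - 10) ≡ 0/5 mod 13. 5⁻¹ ≡ 8 (mod 13), so λ ≡ 0.
  x = λ² - 10 - 2 = 0 - 12 ≡ 1; y = λ·(10 - 1) - 6 ≡ 7. → (1, 7)
7P: (1, 7) + (2, 6). λ = (6 - 7)/(2 - 1) ≡ 12/1 mod 13. 1⁻¹ ≡ 1 (mod 13), so λ ≡ 12.
  x = λ² - 1 - 2 = 144 - 3 ≡ 11; y = λ·(1 - 11) - 7 ≡ 3. → (11, 3)
8P: (11, 3) + (2, 6). λ = (6 - 3)/(2 - 11) ≡ 3/4 mod 13. 4⁻¹ ≡ 10 (mod 13) since 4·10 = 40 ≡ 1, so λ ≡ 4.
  x = λ² - 11 - 2 = 16 - 13 ≡ 3; y = λ·(11 - 3) - 3 ≡ 3. → (3, 3)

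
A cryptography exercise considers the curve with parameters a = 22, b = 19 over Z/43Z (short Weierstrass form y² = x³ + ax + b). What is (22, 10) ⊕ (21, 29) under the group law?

(17, 24)

(22, 10) + (21, 29). λ = (29 - 10)/(21 - 22) ≡ 19/42 mod 43. 42⁻¹ ≡ 42 (mod 43), so λ ≡ 24.
  x = λ² - 22 - 21 = 576 - 43 ≡ 17; y = λ·(22 - 17) - 10 ≡ 24. → (17, 24)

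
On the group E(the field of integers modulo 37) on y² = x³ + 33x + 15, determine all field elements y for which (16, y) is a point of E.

none

x³ + 33x + 15 = 4639 ≡ 14 (mod 37).
14 is a non-residue mod 37; no y exists.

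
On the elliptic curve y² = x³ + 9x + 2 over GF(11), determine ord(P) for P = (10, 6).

5

2P: tangent at (10, 6): λ = (3·10² + 9)/(2·6) ≡ 1/1. 1⁻¹ ≡ 1 (mod 11), so λ ≡ 1·1 ≡ 1.
  x = λ² - 10 - 10 = 1 - 20 ≡ 3; y = λ·(10 - 3) - 6 ≡ 1. → (3, 1)
3P: (3, 1) + (10, 6). λ = (6 - 1)/(10 - 3) ≡ 5/7 mod 11. 7⁻¹ ≡ 8 (mod 11), so λ ≡ 7.
  x = λ² - 3 - 10 = 49 - 13 ≡ 3; y = λ·(3 - 3) - 1 ≡ 10. → (3, 10)
4P: (3, 10) + (10, 6). λ = (6 - 10)/(10 - 3) ≡ 7/7 mod 11. 7⁻¹ ≡ 8 (mod 11) since 7·8 = 56 ≡ 1, so λ ≡ 1.
  x = λ² - 3 - 10 = 1 - 13 ≡ 10; y = λ·(3 - 10) - 10 ≡ 5. → (10, 5)
5P: (10, 5) + (10, 6): same x and y₁ ≡ -y₂, so the sum is O.
5P = O, so the order is 5.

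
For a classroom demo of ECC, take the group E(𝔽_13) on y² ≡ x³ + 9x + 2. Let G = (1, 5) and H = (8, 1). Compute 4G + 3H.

First 4G:
Repeated addition: build up to 4G.
2G: tangent at (1, 5): λ = (3·1² + 9)/(2·5) ≡ 12/10. 10⁻¹ ≡ 4 (mod 13) since 10·4 = 40 ≡ 1, so λ ≡ 12·4 ≡ 9.
  x = λ² - 1 - 1 = 81 - 2 ≡ 1; y = λ·(1 - 1) - 5 ≡ 8. → (1, 8)
3G: (1, 8) + (1, 5): same x and y₁ ≡ -y₂, so the sum is O.
4G: O + (1, 5) = (1, 5) (identity).
4G = (1, 5).
Next 3H:
Repeated addition: build up to 3H.
2H: tangent at (8, 1): λ = (3·8² + 9)/(2·1) ≡ 6/2. 2⁻¹ ≡ 7 (mod 13) since 2·7 = 14 ≡ 1, so λ ≡ 6·7 ≡ 3.
  x = λ² - 8 - 8 = 9 - 16 ≡ 6; y = λ·(8 - 6) - 1 ≡ 5. → (6, 5)
3H: (6, 5) + (8, 1). λ = (1 - 5)/(8 - 6) ≡ 9/2 mod 13. 2⁻¹ ≡ 7 (mod 13) since 2·7 = 14 ≡ 1, so λ ≡ 11.
  x = λ² - 6 - 8 = 121 - 14 ≡ 3; y = λ·(6 - 3) - 5 ≡ 2. → (3, 2)
3H = (3, 2).
Finally 4G + 3H:
(1, 5) + (3, 2). λ = (2 - 5)/(3 - 1) ≡ 10/2 mod 13. 2⁻¹ ≡ 7 (mod 13), so λ ≡ 5.
  x = λ² - 1 - 3 = 25 - 4 ≡ 8; y = λ·(1 - 8) - 5 ≡ 12. → (8, 12)

(8, 12)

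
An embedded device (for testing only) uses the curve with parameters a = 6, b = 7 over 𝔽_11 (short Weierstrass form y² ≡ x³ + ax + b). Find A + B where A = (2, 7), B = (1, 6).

(9, 8)

(2, 7) + (1, 6). λ = (6 - 7)/(1 - 2) ≡ 10/10 mod 11. 10⁻¹ ≡ 10 (mod 11) since 10·10 = 100 ≡ 1, so λ ≡ 1.
  x = λ² - 2 - 1 = 1 - 3 ≡ 9; y = λ·(2 - 9) - 7 ≡ 8. → (9, 8)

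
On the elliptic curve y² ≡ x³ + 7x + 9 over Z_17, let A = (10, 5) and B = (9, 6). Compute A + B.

(10, 5) + (9, 6). λ = (6 - 5)/(9 - 10) ≡ 1/16 mod 17. 16⁻¹ ≡ 16 (mod 17), so λ ≡ 16.
  x = λ² - 10 - 9 = 256 - 19 ≡ 16; y = λ·(10 - 16) - 5 ≡ 1. → (16, 1)

(16, 1)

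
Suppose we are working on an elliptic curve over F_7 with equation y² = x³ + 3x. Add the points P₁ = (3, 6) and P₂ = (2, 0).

(3, 1)

(3, 6) + (2, 0). λ = (0 - 6)/(2 - 3) ≡ 1/6 mod 7. 6⁻¹ ≡ 6 (mod 7), so λ ≡ 6.
  x = λ² - 3 - 2 = 36 - 5 ≡ 3; y = λ·(3 - 3) - 6 ≡ 1. → (3, 1)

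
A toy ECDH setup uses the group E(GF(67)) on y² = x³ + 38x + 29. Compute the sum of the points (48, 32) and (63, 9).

(48, 32) + (63, 9). λ = (9 - 32)/(63 - 48) ≡ 44/15 mod 67. 15⁻¹ ≡ 9 (mod 67), so λ ≡ 61.
  x = λ² - 48 - 63 = 3721 - 111 ≡ 59; y = λ·(48 - 59) - 32 ≡ 34. → (59, 34)

(59, 34)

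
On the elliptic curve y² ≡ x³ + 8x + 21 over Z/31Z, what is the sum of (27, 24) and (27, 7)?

The two points share x = 27 and their y-coordinates satisfy 24 + 7 ≡ 0 (mod 31), so they are inverses. Their sum is O.

O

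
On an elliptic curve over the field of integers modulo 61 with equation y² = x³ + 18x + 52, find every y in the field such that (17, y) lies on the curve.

5, 56

x³ + 18x + 52 = 5271 ≡ 25 (mod 61).
Square roots of 25 mod 61: 5 and 56 (since 5² = 25 ≡ 25).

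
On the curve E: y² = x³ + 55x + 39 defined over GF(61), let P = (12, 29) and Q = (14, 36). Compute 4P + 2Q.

(30, 18)

First 4P:
Repeated addition: build up to 4P.
2P: tangent at (12, 29): λ = (3·12² + 55)/(2·29) ≡ 60/58. 58⁻¹ ≡ 20 (mod 61) since 58·20 = 1160 ≡ 1, so λ ≡ 60·20 ≡ 41.
  x = λ² - 12 - 12 = 1681 - 24 ≡ 10; y = λ·(12 - 10) - 29 ≡ 53. → (10, 53)
3P: (10, 53) + (12, 29). λ = (29 - 53)/(12 - 10) ≡ 37/2 mod 61. 2⁻¹ ≡ 31 (mod 61), so λ ≡ 49.
  x = λ² - 10 - 12 = 2401 - 22 ≡ 0; y = λ·(10 - 0) - 53 ≡ 10. → (0, 10)
4P: (0, 10) + (12, 29). λ = (29 - 10)/(12 - 0) ≡ 19/12 mod 61. 12⁻¹ ≡ 56 (mod 61) since 12·56 = 672 ≡ 1, so λ ≡ 27.
  x = λ² - 0 - 12 = 729 - 12 ≡ 46; y = λ·(0 - 46) - 10 ≡ 29. → (46, 29)
4P = (46, 29).
Next 2Q:
Repeated addition: build up to 2Q.
2Q: tangent at (14, 36): λ = (3·14² + 55)/(2·36) ≡ 33/11. 11⁻¹ ≡ 50 (mod 61) since 11·50 = 550 ≡ 1, so λ ≡ 33·50 ≡ 3.
  x = λ² - 14 - 14 = 9 - 28 ≡ 42; y = λ·(14 - 42) - 36 ≡ 2. → (42, 2)
2Q = (42, 2).
Finally 4P + 2Q:
(46, 29) + (42, 2). λ = (2 - 29)/(42 - 46) ≡ 34/57 mod 61. 57⁻¹ ≡ 15 (mod 61) since 57·15 = 855 ≡ 1, so λ ≡ 22.
  x = λ² - 46 - 42 = 484 - 88 ≡ 30; y = λ·(46 - 30) - 29 ≡ 18. → (30, 18)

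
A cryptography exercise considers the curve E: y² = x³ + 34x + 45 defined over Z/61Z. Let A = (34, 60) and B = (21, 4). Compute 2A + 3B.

(30, 26)

First 2A:
Repeated addition: build up to 2A.
2A: tangent at (34, 60): λ = (3·34² + 34)/(2·60) ≡ 25/59. 59⁻¹ ≡ 30 (mod 61), so λ ≡ 25·30 ≡ 18.
  x = λ² - 34 - 34 = 324 - 68 ≡ 12; y = λ·(34 - 12) - 60 ≡ 31. → (12, 31)
2A = (12, 31).
Next 3B:
Repeated addition: build up to 3B.
2B: tangent at (21, 4): λ = (3·21² + 34)/(2·4) ≡ 15/8. 8⁻¹ ≡ 23 (mod 61), so λ ≡ 15·23 ≡ 40.
  x = λ² - 21 - 21 = 1600 - 42 ≡ 33; y = λ·(21 - 33) - 4 ≡ 4. → (33, 4)
3B: (33, 4) + (21, 4). λ = (4 - 4)/(21 - 33) ≡ 0/49 mod 61. 49⁻¹ ≡ 5 (mod 61), so λ ≡ 0.
  x = λ² - 33 - 21 = 0 - 54 ≡ 7; y = λ·(33 - 7) - 4 ≡ 57. → (7, 57)
3B = (7, 57).
Finally 2A + 3B:
(12, 31) + (7, 57). λ = (57 - 31)/(7 - 12) ≡ 26/56 mod 61. 56⁻¹ ≡ 12 (mod 61), so λ ≡ 7.
  x = λ² - 12 - 7 = 49 - 19 ≡ 30; y = λ·(12 - 30) - 31 ≡ 26. → (30, 26)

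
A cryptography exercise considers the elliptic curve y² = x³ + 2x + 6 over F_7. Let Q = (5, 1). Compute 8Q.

Repeated addition: build up to 8Q.
2Q: tangent at (5, 1): λ = (3·5² + 2)/(2·1) ≡ 0/2. 2⁻¹ ≡ 4 (mod 7), so λ ≡ 0·4 ≡ 0.
  x = λ² - 5 - 5 = 0 - 10 ≡ 4; y = λ·(5 - 4) - 1 ≡ 6. → (4, 6)
3Q: (4, 6) + (5, 1). λ = (1 - 6)/(5 - 4) ≡ 2/1 mod 7. 1⁻¹ ≡ 1 (mod 7), so λ ≡ 2.
  x = λ² - 4 - 5 = 4 - 9 ≡ 2; y = λ·(4 - 2) - 6 ≡ 5. → (2, 5)
4Q: (2, 5) + (5, 1). λ = (1 - 5)/(5 - 2) ≡ 3/3 mod 7. 3⁻¹ ≡ 5 (mod 7) since 3·5 = 15 ≡ 1, so λ ≡ 1.
  x = λ² - 2 - 5 = 1 - 7 ≡ 1; y = λ·(2 - 1) - 5 ≡ 3. → (1, 3)
5Q: (1, 3) + (5, 1). λ = (1 - 3)/(5 - 1) ≡ 5/4 mod 7. 4⁻¹ ≡ 2 (mod 7) since 4·2 = 8 ≡ 1, so λ ≡ 3.
  x = λ² - 1 - 5 = 9 - 6 ≡ 3; y = λ·(1 - 3) - 3 ≡ 5. → (3, 5)
6Q: (3, 5) + (5, 1). λ = (1 - 5)/(5 - 3) ≡ 3/2 mod 7. 2⁻¹ ≡ 4 (mod 7) since 2·4 = 8 ≡ 1, so λ ≡ 5.
  x = λ² - 3 - 5 = 25 - 8 ≡ 3; y = λ·(3 - 3) - 5 ≡ 2. → (3, 2)
7Q: (3, 2) + (5, 1). λ = (1 - 2)/(5 - 3) ≡ 6/2 mod 7. 2⁻¹ ≡ 4 (mod 7), so λ ≡ 3.
  x = λ² - 3 - 5 = 9 - 8 ≡ 1; y = λ·(3 - 1) - 2 ≡ 4. → (1, 4)
8Q: (1, 4) + (5, 1). λ = (1 - 4)/(5 - 1) ≡ 4/4 mod 7. 4⁻¹ ≡ 2 (mod 7) since 4·2 = 8 ≡ 1, so λ ≡ 1.
  x = λ² - 1 - 5 = 1 - 6 ≡ 2; y = λ·(1 - 2) - 4 ≡ 2. → (2, 2)

(2, 2)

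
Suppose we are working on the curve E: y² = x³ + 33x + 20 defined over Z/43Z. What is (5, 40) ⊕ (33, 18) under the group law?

(19, 14)

(5, 40) + (33, 18). λ = (18 - 40)/(33 - 5) ≡ 21/28 mod 43. 28⁻¹ ≡ 20 (mod 43), so λ ≡ 33.
  x = λ² - 5 - 33 = 1089 - 38 ≡ 19; y = λ·(5 - 19) - 40 ≡ 14. → (19, 14)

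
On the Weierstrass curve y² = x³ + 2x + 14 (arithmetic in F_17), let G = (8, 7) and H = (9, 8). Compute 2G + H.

First 2G:
Repeated addition: build up to 2G.
2G: tangent at (8, 7): λ = (3·8² + 2)/(2·7) ≡ 7/14. 14⁻¹ ≡ 11 (mod 17), so λ ≡ 7·11 ≡ 9.
  x = λ² - 8 - 8 = 81 - 16 ≡ 14; y = λ·(8 - 14) - 7 ≡ 7. → (14, 7)
2G = (14, 7).
Finally 2G + H:
(14, 7) + (9, 8). λ = (8 - 7)/(9 - 14) ≡ 1/12 mod 17. 12⁻¹ ≡ 10 (mod 17) since 12·10 = 120 ≡ 1, so λ ≡ 10.
  x = λ² - 14 - 9 = 100 - 23 ≡ 9; y = λ·(14 - 9) - 7 ≡ 9. → (9, 9)

(9, 9)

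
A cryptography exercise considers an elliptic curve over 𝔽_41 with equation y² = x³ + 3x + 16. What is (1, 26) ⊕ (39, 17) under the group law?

(10, 29)

(1, 26) + (39, 17). λ = (17 - 26)/(39 - 1) ≡ 32/38 mod 41. 38⁻¹ ≡ 27 (mod 41), so λ ≡ 3.
  x = λ² - 1 - 39 = 9 - 40 ≡ 10; y = λ·(1 - 10) - 26 ≡ 29. → (10, 29)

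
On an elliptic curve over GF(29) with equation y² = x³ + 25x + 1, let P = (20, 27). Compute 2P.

(12, 17)

tangent at (20, 27): λ = (3·20² + 25)/(2·27) ≡ 7/25. 25⁻¹ ≡ 7 (mod 29), so λ ≡ 7·7 ≡ 20.
  x = λ² - 20 - 20 = 400 - 40 ≡ 12; y = λ·(20 - 12) - 27 ≡ 17. → (12, 17)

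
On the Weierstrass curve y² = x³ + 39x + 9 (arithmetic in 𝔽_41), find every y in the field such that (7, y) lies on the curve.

16, 25

x³ + 39x + 9 = 625 ≡ 10 (mod 41).
Square roots of 10 mod 41: 16 and 25 (since 16² = 256 ≡ 10).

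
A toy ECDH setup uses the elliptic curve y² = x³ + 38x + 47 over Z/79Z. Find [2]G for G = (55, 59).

(24, 22)

tangent at (55, 59): λ = (3·55² + 38)/(2·59) ≡ 28/39. 39⁻¹ ≡ 77 (mod 79), so λ ≡ 28·77 ≡ 23.
  x = λ² - 55 - 55 = 529 - 110 ≡ 24; y = λ·(55 - 24) - 59 ≡ 22. → (24, 22)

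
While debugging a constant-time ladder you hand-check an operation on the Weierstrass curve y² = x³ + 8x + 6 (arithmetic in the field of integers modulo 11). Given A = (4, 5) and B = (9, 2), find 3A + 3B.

First 3A:
Repeated addition: build up to 3A.
2A: tangent at (4, 5): λ = (3·4² + 8)/(2·5) ≡ 1/10. 10⁻¹ ≡ 10 (mod 11), so λ ≡ 1·10 ≡ 10.
  x = λ² - 4 - 4 = 100 - 8 ≡ 4; y = λ·(4 - 4) - 5 ≡ 6. → (4, 6)
3A: (4, 6) + (4, 5): same x and y₁ ≡ -y₂, so the sum is ∞.
3A = ∞.
Next 3B:
Repeated addition: build up to 3B.
2B: tangent at (9, 2): λ = (3·9² + 8)/(2·2) ≡ 9/4. 4⁻¹ ≡ 3 (mod 11) since 4·3 = 12 ≡ 1, so λ ≡ 9·3 ≡ 5.
  x = λ² - 9 - 9 = 25 - 18 ≡ 7; y = λ·(9 - 7) - 2 ≡ 8. → (7, 8)
3B: (7, 8) + (9, 2). λ = (2 - 8)/(9 - 7) ≡ 5/2 mod 11. 2⁻¹ ≡ 6 (mod 11) since 2·6 = 12 ≡ 1, so λ ≡ 8.
  x = λ² - 7 - 9 = 64 - 16 ≡ 4; y = λ·(7 - 4) - 8 ≡ 5. → (4, 5)
3B = (4, 5).
Finally 3A + 3B:
∞ + (4, 5) = (4, 5) (identity).

(4, 5)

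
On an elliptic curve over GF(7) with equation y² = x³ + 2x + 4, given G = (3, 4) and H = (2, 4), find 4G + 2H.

(2, 3)

First 4G:
Repeated addition: build up to 4G.
2G: tangent at (3, 4): λ = (3·3² + 2)/(2·4) ≡ 1/1. 1⁻¹ ≡ 1 (mod 7), so λ ≡ 1·1 ≡ 1.
  x = λ² - 3 - 3 = 1 - 6 ≡ 2; y = λ·(3 - 2) - 4 ≡ 4. → (2, 4)
3G: (2, 4) + (3, 4). λ = (4 - 4)/(3 - 2) ≡ 0/1 mod 7. 1⁻¹ ≡ 1 (mod 7) since 1·1 = 1 ≡ 1, so λ ≡ 0.
  x = λ² - 2 - 3 = 0 - 5 ≡ 2; y = λ·(2 - 2) - 4 ≡ 3. → (2, 3)
4G: (2, 3) + (3, 4). λ = (4 - 3)/(3 - 2) ≡ 1/1 mod 7. 1⁻¹ ≡ 1 (mod 7) since 1·1 = 1 ≡ 1, so λ ≡ 1.
  x = λ² - 2 - 3 = 1 - 5 ≡ 3; y = λ·(2 - 3) - 3 ≡ 3. → (3, 3)
4G = (3, 3).
Next 2H:
Repeated addition: build up to 2H.
2H: tangent at (2, 4): λ = (3·2² + 2)/(2·4) ≡ 0/1. 1⁻¹ ≡ 1 (mod 7), so λ ≡ 0·1 ≡ 0.
  x = λ² - 2 - 2 = 0 - 4 ≡ 3; y = λ·(2 - 3) - 4 ≡ 3. → (3, 3)
2H = (3, 3).
Finally 4G + 2H:
tangent at (3, 3): λ = (3·3² + 2)/(2·3) ≡ 1/6. 6⁻¹ ≡ 6 (mod 7) since 6·6 = 36 ≡ 1, so λ ≡ 1·6 ≡ 6.
  x = λ² - 3 - 3 = 36 - 6 ≡ 2; y = λ·(3 - 2) - 3 ≡ 3. → (2, 3)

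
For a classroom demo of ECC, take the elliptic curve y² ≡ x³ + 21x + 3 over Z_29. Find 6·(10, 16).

Write Q = (10, 16).
Double-and-add on 6 = (110)₂. Start with Q = (10, 16) for the leading 1-bit.
double: tangent at (10, 16): λ = (3·10² + 21)/(2·16) ≡ 2/3. 3⁻¹ ≡ 10 (mod 29) since 3·10 = 30 ≡ 1, so λ ≡ 2·10 ≡ 20.
  x = λ² - 10 - 10 = 400 - 20 ≡ 3; y = λ·(10 - 3) - 16 ≡ 8. → (3, 8)
add Q: (3, 8) + (10, 16). λ = (16 - 8)/(10 - 3) ≡ 8/7 mod 29. 7⁻¹ ≡ 25 (mod 29), so λ ≡ 26.
  x = λ² - 3 - 10 = 676 - 13 ≡ 25; y = λ·(3 - 25) - 8 ≡ 0. → (25, 0)
double: (25, 0) + (25, 0): same x and y₁ ≡ -y₂, so the sum is O.

O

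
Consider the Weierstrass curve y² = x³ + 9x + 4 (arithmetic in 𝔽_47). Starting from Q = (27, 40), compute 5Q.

(16, 25)

Repeated addition: build up to 5Q.
2Q: tangent at (27, 40): λ = (3·27² + 9)/(2·40) ≡ 34/33. 33⁻¹ ≡ 10 (mod 47) since 33·10 = 330 ≡ 1, so λ ≡ 34·10 ≡ 11.
  x = λ² - 27 - 27 = 121 - 54 ≡ 20; y = λ·(27 - 20) - 40 ≡ 37. → (20, 37)
3Q: (20, 37) + (27, 40). λ = (40 - 37)/(27 - 20) ≡ 3/7 mod 47. 7⁻¹ ≡ 27 (mod 47), so λ ≡ 34.
  x = λ² - 20 - 27 = 1156 - 47 ≡ 28; y = λ·(20 - 28) - 37 ≡ 20. → (28, 20)
4Q: (28, 20) + (27, 40). λ = (40 - 20)/(27 - 28) ≡ 20/46 mod 47. 46⁻¹ ≡ 46 (mod 47), so λ ≡ 27.
  x = λ² - 28 - 27 = 729 - 55 ≡ 16; y = λ·(28 - 16) - 20 ≡ 22. → (16, 22)
5Q: (16, 22) + (27, 40). λ = (40 - 22)/(27 - 16) ≡ 18/11 mod 47. 11⁻¹ ≡ 30 (mod 47) since 11·30 = 330 ≡ 1, so λ ≡ 23.
  x = λ² - 16 - 27 = 529 - 43 ≡ 16; y = λ·(16 - 16) - 22 ≡ 25. → (16, 25)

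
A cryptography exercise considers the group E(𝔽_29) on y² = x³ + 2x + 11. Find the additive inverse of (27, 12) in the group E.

(27, 17)

-(27, 12) = (27, -12 mod 29) = (27, 17).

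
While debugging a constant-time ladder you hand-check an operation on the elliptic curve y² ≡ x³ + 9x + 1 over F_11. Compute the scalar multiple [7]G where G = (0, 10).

Double-and-add on 7 = (111)₂. Start with G = (0, 10) for the leading 1-bit.
double: tangent at (0, 10): λ = (3·0² + 9)/(2·10) ≡ 9/9. 9⁻¹ ≡ 5 (mod 11) since 9·5 = 45 ≡ 1, so λ ≡ 9·5 ≡ 1.
  x = λ² - 0 - 0 = 1 - 0 ≡ 1; y = λ·(0 - 1) - 10 ≡ 0. → (1, 0)
add G: (1, 0) + (0, 10). λ = (10 - 0)/(0 - 1) ≡ 10/10 mod 11. 10⁻¹ ≡ 10 (mod 11) since 10·10 = 100 ≡ 1, so λ ≡ 1.
  x = λ² - 1 - 0 = 1 - 1 ≡ 0; y = λ·(1 - 0) - 0 ≡ 1. → (0, 1)
double: tangent at (0, 1): λ = (3·0² + 9)/(2·1) ≡ 9/2. 2⁻¹ ≡ 6 (mod 11) since 2·6 = 12 ≡ 1, so λ ≡ 9·6 ≡ 10.
  x = λ² - 0 - 0 = 100 - 0 ≡ 1; y = λ·(0 - 1) - 1 ≡ 0. → (1, 0)
add G: (1, 0) + (0, 10). λ = (10 - 0)/(0 - 1) ≡ 10/10 mod 11. 10⁻¹ ≡ 10 (mod 11), so λ ≡ 1.
  x = λ² - 1 - 0 = 1 - 1 ≡ 0; y = λ·(1 - 0) - 0 ≡ 1. → (0, 1)

(0, 1)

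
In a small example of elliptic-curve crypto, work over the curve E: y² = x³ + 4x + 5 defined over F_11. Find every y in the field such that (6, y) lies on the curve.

x³ + 4x + 5 = 245 ≡ 3 (mod 11).
Square roots of 3 mod 11: 5 and 6 (since 5² = 25 ≡ 3).

5, 6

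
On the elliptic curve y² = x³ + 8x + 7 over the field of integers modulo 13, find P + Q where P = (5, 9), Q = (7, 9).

(1, 4)

(5, 9) + (7, 9). λ = (9 - 9)/(7 - 5) ≡ 0/2 mod 13. 2⁻¹ ≡ 7 (mod 13), so λ ≡ 0.
  x = λ² - 5 - 7 = 0 - 12 ≡ 1; y = λ·(5 - 1) - 9 ≡ 4. → (1, 4)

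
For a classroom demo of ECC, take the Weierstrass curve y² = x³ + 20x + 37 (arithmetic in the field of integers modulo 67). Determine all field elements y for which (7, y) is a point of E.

x³ + 20x + 37 = 520 ≡ 51 (mod 67).
51 is a non-residue mod 67; no y exists.

none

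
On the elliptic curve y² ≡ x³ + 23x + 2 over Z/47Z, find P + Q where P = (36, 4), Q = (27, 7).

(5, 17)

(36, 4) + (27, 7). λ = (7 - 4)/(27 - 36) ≡ 3/38 mod 47. 38⁻¹ ≡ 26 (mod 47) since 38·26 = 988 ≡ 1, so λ ≡ 31.
  x = λ² - 36 - 27 = 961 - 63 ≡ 5; y = λ·(36 - 5) - 4 ≡ 17. → (5, 17)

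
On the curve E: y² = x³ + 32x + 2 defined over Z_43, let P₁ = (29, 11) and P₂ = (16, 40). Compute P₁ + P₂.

(29, 11) + (16, 40). λ = (40 - 11)/(16 - 29) ≡ 29/30 mod 43. 30⁻¹ ≡ 33 (mod 43), so λ ≡ 11.
  x = λ² - 29 - 16 = 121 - 45 ≡ 33; y = λ·(29 - 33) - 11 ≡ 31. → (33, 31)

(33, 31)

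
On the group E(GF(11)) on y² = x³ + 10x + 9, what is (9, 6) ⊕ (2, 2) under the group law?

(9, 6) + (2, 2). λ = (2 - 6)/(2 - 9) ≡ 7/4 mod 11. 4⁻¹ ≡ 3 (mod 11), so λ ≡ 10.
  x = λ² - 9 - 2 = 100 - 11 ≡ 1; y = λ·(9 - 1) - 6 ≡ 8. → (1, 8)

(1, 8)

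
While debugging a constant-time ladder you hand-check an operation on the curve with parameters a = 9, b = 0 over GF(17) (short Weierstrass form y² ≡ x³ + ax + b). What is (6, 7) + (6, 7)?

(13, 11)

tangent at (6, 7): λ = (3·6² + 9)/(2·7) ≡ 15/14. 14⁻¹ ≡ 11 (mod 17), so λ ≡ 15·11 ≡ 12.
  x = λ² - 6 - 6 = 144 - 12 ≡ 13; y = λ·(6 - 13) - 7 ≡ 11. → (13, 11)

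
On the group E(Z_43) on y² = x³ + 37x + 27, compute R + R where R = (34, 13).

(35, 6)

tangent at (34, 13): λ = (3·34² + 37)/(2·13) ≡ 22/26. 26⁻¹ ≡ 5 (mod 43) since 26·5 = 130 ≡ 1, so λ ≡ 22·5 ≡ 24.
  x = λ² - 34 - 34 = 576 - 68 ≡ 35; y = λ·(34 - 35) - 13 ≡ 6. → (35, 6)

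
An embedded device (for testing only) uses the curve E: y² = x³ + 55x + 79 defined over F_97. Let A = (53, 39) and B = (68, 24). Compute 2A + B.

(13, 88)

First 2A:
Repeated addition: build up to 2A.
2A: tangent at (53, 39): λ = (3·53² + 55)/(2·39) ≡ 43/78. 78⁻¹ ≡ 51 (mod 97), so λ ≡ 43·51 ≡ 59.
  x = λ² - 53 - 53 = 3481 - 106 ≡ 77; y = λ·(53 - 77) - 39 ≡ 0. → (77, 0)
2A = (77, 0).
Finally 2A + B:
(77, 0) + (68, 24). λ = (24 - 0)/(68 - 77) ≡ 24/88 mod 97. 88⁻¹ ≡ 43 (mod 97) since 88·43 = 3784 ≡ 1, so λ ≡ 62.
  x = λ² - 77 - 68 = 3844 - 145 ≡ 13; y = λ·(77 - 13) - 0 ≡ 88. → (13, 88)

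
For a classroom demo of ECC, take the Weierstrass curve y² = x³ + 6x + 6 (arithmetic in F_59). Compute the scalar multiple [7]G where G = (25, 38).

Double-and-add on 7 = (111)₂. Start with G = (25, 38) for the leading 1-bit.
double: tangent at (25, 38): λ = (3·25² + 6)/(2·38) ≡ 52/17. 17⁻¹ ≡ 7 (mod 59) since 17·7 = 119 ≡ 1, so λ ≡ 52·7 ≡ 10.
  x = λ² - 25 - 25 = 100 - 50 ≡ 50; y = λ·(25 - 50) - 38 ≡ 7. → (50, 7)
add G: (50, 7) + (25, 38). λ = (38 - 7)/(25 - 50) ≡ 31/34 mod 59. 34⁻¹ ≡ 33 (mod 59), so λ ≡ 20.
  x = λ² - 50 - 25 = 400 - 75 ≡ 30; y = λ·(50 - 30) - 7 ≡ 39. → (30, 39)
double: tangent at (30, 39): λ = (3·30² + 6)/(2·39) ≡ 51/19. 19⁻¹ ≡ 28 (mod 59) since 19·28 = 532 ≡ 1, so λ ≡ 51·28 ≡ 12.
  x = λ² - 30 - 30 = 144 - 60 ≡ 25; y = λ·(30 - 25) - 39 ≡ 21. → (25, 21)
add G: (25, 21) + (25, 38): same x and y₁ ≡ -y₂, so the sum is 𝒪.

O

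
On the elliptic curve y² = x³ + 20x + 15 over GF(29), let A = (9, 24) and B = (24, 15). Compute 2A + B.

First 2A:
Repeated addition: build up to 2A.
2A: tangent at (9, 24): λ = (3·9² + 20)/(2·24) ≡ 2/19. 19⁻¹ ≡ 26 (mod 29), so λ ≡ 2·26 ≡ 23.
  x = λ² - 9 - 9 = 529 - 18 ≡ 18; y = λ·(9 - 18) - 24 ≡ 1. → (18, 1)
2A = (18, 1).
Finally 2A + B:
(18, 1) + (24, 15). λ = (15 - 1)/(24 - 18) ≡ 14/6 mod 29. 6⁻¹ ≡ 5 (mod 29) since 6·5 = 30 ≡ 1, so λ ≡ 12.
  x = λ² - 18 - 24 = 144 - 42 ≡ 15; y = λ·(18 - 15) - 1 ≡ 6. → (15, 6)

(15, 6)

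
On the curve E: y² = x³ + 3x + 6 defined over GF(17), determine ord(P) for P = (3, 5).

3

2P: tangent at (3, 5): λ = (3·3² + 3)/(2·5) ≡ 13/10. 10⁻¹ ≡ 12 (mod 17) since 10·12 = 120 ≡ 1, so λ ≡ 13·12 ≡ 3.
  x = λ² - 3 - 3 = 9 - 6 ≡ 3; y = λ·(3 - 3) - 5 ≡ 12. → (3, 12)
3P: (3, 12) + (3, 5): same x and y₁ ≡ -y₂, so the sum is 𝒪.
3P = 𝒪, so the order is 3.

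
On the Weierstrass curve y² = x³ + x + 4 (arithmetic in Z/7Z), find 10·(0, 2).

O

Write G = (0, 2).
Double-and-add on 10 = (1010)₂. Start with G = (0, 2) for the leading 1-bit.
double: tangent at (0, 2): λ = (3·0² + 1)/(2·2) ≡ 1/4. 4⁻¹ ≡ 2 (mod 7) since 4·2 = 8 ≡ 1, so λ ≡ 1·2 ≡ 2.
  x = λ² - 0 - 0 = 4 - 0 ≡ 4; y = λ·(0 - 4) - 2 ≡ 4. → (4, 4)
double: tangent at (4, 4): λ = (3·4² + 1)/(2·4) ≡ 0/1. 1⁻¹ ≡ 1 (mod 7), so λ ≡ 0·1 ≡ 0.
  x = λ² - 4 - 4 = 0 - 8 ≡ 6; y = λ·(4 - 6) - 4 ≡ 3. → (6, 3)
add G: (6, 3) + (0, 2). λ = (2 - 3)/(0 - 6) ≡ 6/1 mod 7. 1⁻¹ ≡ 1 (mod 7) since 1·1 = 1 ≡ 1, so λ ≡ 6.
  x = λ² - 6 - 0 = 36 - 6 ≡ 2; y = λ·(6 - 2) - 3 ≡ 0. → (2, 0)
double: (2, 0) + (2, 0): same x and y₁ ≡ -y₂, so the sum is the point at infinity.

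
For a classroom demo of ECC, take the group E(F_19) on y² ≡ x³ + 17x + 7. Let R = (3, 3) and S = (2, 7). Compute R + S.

(3, 3) + (2, 7). λ = (7 - 3)/(2 - 3) ≡ 4/18 mod 19. 18⁻¹ ≡ 18 (mod 19), so λ ≡ 15.
  x = λ² - 3 - 2 = 225 - 5 ≡ 11; y = λ·(3 - 11) - 3 ≡ 10. → (11, 10)

(11, 10)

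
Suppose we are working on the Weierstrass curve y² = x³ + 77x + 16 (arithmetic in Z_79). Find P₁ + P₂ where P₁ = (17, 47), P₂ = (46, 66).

(68, 34)

(17, 47) + (46, 66). λ = (66 - 47)/(46 - 17) ≡ 19/29 mod 79. 29⁻¹ ≡ 30 (mod 79) since 29·30 = 870 ≡ 1, so λ ≡ 17.
  x = λ² - 17 - 46 = 289 - 63 ≡ 68; y = λ·(17 - 68) - 47 ≡ 34. → (68, 34)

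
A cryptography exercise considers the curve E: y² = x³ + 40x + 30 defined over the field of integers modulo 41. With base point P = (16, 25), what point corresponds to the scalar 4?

Double-and-add on 4 = (100)₂. Start with P = (16, 25) for the leading 1-bit.
double: tangent at (16, 25): λ = (3·16² + 40)/(2·25) ≡ 29/9. 9⁻¹ ≡ 32 (mod 41) since 9·32 = 288 ≡ 1, so λ ≡ 29·32 ≡ 26.
  x = λ² - 16 - 16 = 676 - 32 ≡ 29; y = λ·(16 - 29) - 25 ≡ 6. → (29, 6)
double: tangent at (29, 6): λ = (3·29² + 40)/(2·6) ≡ 21/12. 12⁻¹ ≡ 24 (mod 41), so λ ≡ 21·24 ≡ 12.
  x = λ² - 29 - 29 = 144 - 58 ≡ 4; y = λ·(29 - 4) - 6 ≡ 7. → (4, 7)

(4, 7)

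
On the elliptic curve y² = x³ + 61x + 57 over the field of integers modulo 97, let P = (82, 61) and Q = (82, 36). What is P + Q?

O

The two points share x = 82 and their y-coordinates satisfy 61 + 36 ≡ 0 (mod 97), so they are inverses. Their sum is O.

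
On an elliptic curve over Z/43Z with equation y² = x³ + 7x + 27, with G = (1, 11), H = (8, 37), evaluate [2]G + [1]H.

First 2G:
Repeated addition: build up to 2G.
2G: tangent at (1, 11): λ = (3·1² + 7)/(2·11) ≡ 10/22. 22⁻¹ ≡ 2 (mod 43) since 22·2 = 44 ≡ 1, so λ ≡ 10·2 ≡ 20.
  x = λ² - 1 - 1 = 400 - 2 ≡ 11; y = λ·(1 - 11) - 11 ≡ 4. → (11, 4)
2G = (11, 4).
Finally 2G + H:
(11, 4) + (8, 37). λ = (37 - 4)/(8 - 11) ≡ 33/40 mod 43. 40⁻¹ ≡ 14 (mod 43), so λ ≡ 32.
  x = λ² - 11 - 8 = 1024 - 19 ≡ 16; y = λ·(11 - 16) - 4 ≡ 8. → (16, 8)

(16, 8)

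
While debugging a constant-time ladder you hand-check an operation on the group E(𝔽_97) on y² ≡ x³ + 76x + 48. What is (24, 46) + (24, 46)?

(40, 62)

tangent at (24, 46): λ = (3·24² + 76)/(2·46) ≡ 58/92. 92⁻¹ ≡ 58 (mod 97), so λ ≡ 58·58 ≡ 66.
  x = λ² - 24 - 24 = 4356 - 48 ≡ 40; y = λ·(24 - 40) - 46 ≡ 62. → (40, 62)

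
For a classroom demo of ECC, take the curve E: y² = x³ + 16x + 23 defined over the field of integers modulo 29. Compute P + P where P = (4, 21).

(8, 24)

tangent at (4, 21): λ = (3·4² + 16)/(2·21) ≡ 6/13. 13⁻¹ ≡ 9 (mod 29), so λ ≡ 6·9 ≡ 25.
  x = λ² - 4 - 4 = 625 - 8 ≡ 8; y = λ·(4 - 8) - 21 ≡ 24. → (8, 24)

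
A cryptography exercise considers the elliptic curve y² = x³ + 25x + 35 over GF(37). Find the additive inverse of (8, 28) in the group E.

-(8, 28) = (8, -28 mod 37) = (8, 9).

(8, 9)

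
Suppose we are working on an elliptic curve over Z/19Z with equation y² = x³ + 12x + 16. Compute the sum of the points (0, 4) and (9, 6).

(7, 5)

(0, 4) + (9, 6). λ = (6 - 4)/(9 - 0) ≡ 2/9 mod 19. 9⁻¹ ≡ 17 (mod 19) since 9·17 = 153 ≡ 1, so λ ≡ 15.
  x = λ² - 0 - 9 = 225 - 9 ≡ 7; y = λ·(0 - 7) - 4 ≡ 5. → (7, 5)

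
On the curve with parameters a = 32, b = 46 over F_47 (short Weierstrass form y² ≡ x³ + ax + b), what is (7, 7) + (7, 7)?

(2, 20)

tangent at (7, 7): λ = (3·7² + 32)/(2·7) ≡ 38/14. 14⁻¹ ≡ 37 (mod 47) since 14·37 = 518 ≡ 1, so λ ≡ 38·37 ≡ 43.
  x = λ² - 7 - 7 = 1849 - 14 ≡ 2; y = λ·(7 - 2) - 7 ≡ 20. → (2, 20)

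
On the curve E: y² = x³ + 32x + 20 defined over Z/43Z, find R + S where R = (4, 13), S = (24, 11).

(4, 13) + (24, 11). λ = (11 - 13)/(24 - 4) ≡ 41/20 mod 43. 20⁻¹ ≡ 28 (mod 43) since 20·28 = 560 ≡ 1, so λ ≡ 30.
  x = λ² - 4 - 24 = 900 - 28 ≡ 12; y = λ·(4 - 12) - 13 ≡ 5. → (12, 5)

(12, 5)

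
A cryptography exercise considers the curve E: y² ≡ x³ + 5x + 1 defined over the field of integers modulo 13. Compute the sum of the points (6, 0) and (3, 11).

(3, 2)

(6, 0) + (3, 11). λ = (11 - 0)/(3 - 6) ≡ 11/10 mod 13. 10⁻¹ ≡ 4 (mod 13), so λ ≡ 5.
  x = λ² - 6 - 3 = 25 - 9 ≡ 3; y = λ·(6 - 3) - 0 ≡ 2. → (3, 2)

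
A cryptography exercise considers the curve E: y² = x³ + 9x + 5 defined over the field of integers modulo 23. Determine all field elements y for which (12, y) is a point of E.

x³ + 9x + 5 = 1841 ≡ 1 (mod 23).
Square roots of 1 mod 23: 1 and 22 (since 1² = 1 ≡ 1).

1, 22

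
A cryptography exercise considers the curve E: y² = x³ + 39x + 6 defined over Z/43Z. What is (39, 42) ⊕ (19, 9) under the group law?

(39, 1)

(39, 42) + (19, 9). λ = (9 - 42)/(19 - 39) ≡ 10/23 mod 43. 23⁻¹ ≡ 15 (mod 43), so λ ≡ 21.
  x = λ² - 39 - 19 = 441 - 58 ≡ 39; y = λ·(39 - 39) - 42 ≡ 1. → (39, 1)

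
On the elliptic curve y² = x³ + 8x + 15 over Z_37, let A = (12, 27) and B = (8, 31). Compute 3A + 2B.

First 3A:
Repeated addition: build up to 3A.
2A: tangent at (12, 27): λ = (3·12² + 8)/(2·27) ≡ 33/17. 17⁻¹ ≡ 24 (mod 37) since 17·24 = 408 ≡ 1, so λ ≡ 33·24 ≡ 15.
  x = λ² - 12 - 12 = 225 - 24 ≡ 16; y = λ·(12 - 16) - 27 ≡ 24. → (16, 24)
3A: (16, 24) + (12, 27). λ = (27 - 24)/(12 - 16) ≡ 3/33 mod 37. 33⁻¹ ≡ 9 (mod 37) since 33·9 = 297 ≡ 1, so λ ≡ 27.
  x = λ² - 16 - 12 = 729 - 28 ≡ 35; y = λ·(16 - 35) - 24 ≡ 18. → (35, 18)
3A = (35, 18).
Next 2B:
Repeated addition: build up to 2B.
2B: tangent at (8, 31): λ = (3·8² + 8)/(2·31) ≡ 15/25. 25⁻¹ ≡ 3 (mod 37) since 25·3 = 75 ≡ 1, so λ ≡ 15·3 ≡ 8.
  x = λ² - 8 - 8 = 64 - 16 ≡ 11; y = λ·(8 - 11) - 31 ≡ 19. → (11, 19)
2B = (11, 19).
Finally 3A + 2B:
(35, 18) + (11, 19). λ = (19 - 18)/(11 - 35) ≡ 1/13 mod 37. 13⁻¹ ≡ 20 (mod 37) since 13·20 = 260 ≡ 1, so λ ≡ 20.
  x = λ² - 35 - 11 = 400 - 46 ≡ 21; y = λ·(35 - 21) - 18 ≡ 3. → (21, 3)

(21, 3)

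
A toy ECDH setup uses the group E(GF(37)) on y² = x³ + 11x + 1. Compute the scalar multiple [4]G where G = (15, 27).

Double-and-add on 4 = (100)₂. Start with G = (15, 27) for the leading 1-bit.
double: tangent at (15, 27): λ = (3·15² + 11)/(2·27) ≡ 20/17. 17⁻¹ ≡ 24 (mod 37) since 17·24 = 408 ≡ 1, so λ ≡ 20·24 ≡ 36.
  x = λ² - 15 - 15 = 1296 - 30 ≡ 8; y = λ·(15 - 8) - 27 ≡ 3. → (8, 3)
double: tangent at (8, 3): λ = (3·8² + 11)/(2·3) ≡ 18/6. 6⁻¹ ≡ 31 (mod 37), so λ ≡ 18·31 ≡ 3.
  x = λ² - 8 - 8 = 9 - 16 ≡ 30; y = λ·(8 - 30) - 3 ≡ 5. → (30, 5)

(30, 5)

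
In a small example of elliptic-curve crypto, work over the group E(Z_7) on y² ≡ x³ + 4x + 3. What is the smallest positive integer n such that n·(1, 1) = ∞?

2P: tangent at (1, 1): λ = (3·1² + 4)/(2·1) ≡ 0/2. 2⁻¹ ≡ 4 (mod 7), so λ ≡ 0·4 ≡ 0.
  x = λ² - 1 - 1 = 0 - 2 ≡ 5; y = λ·(1 - 5) - 1 ≡ 6. → (5, 6)
3P: (5, 6) + (1, 1). λ = (1 - 6)/(1 - 5) ≡ 2/3 mod 7. 3⁻¹ ≡ 5 (mod 7), so λ ≡ 3.
  x = λ² - 5 - 1 = 9 - 6 ≡ 3; y = λ·(5 - 3) - 6 ≡ 0. → (3, 0)
4P: (3, 0) + (1, 1). λ = (1 - 0)/(1 - 3) ≡ 1/5 mod 7. 5⁻¹ ≡ 3 (mod 7), so λ ≡ 3.
  x = λ² - 3 - 1 = 9 - 4 ≡ 5; y = λ·(3 - 5) - 0 ≡ 1. → (5, 1)
5P: (5, 1) + (1, 1). λ = (1 - 1)/(1 - 5) ≡ 0/3 mod 7. 3⁻¹ ≡ 5 (mod 7), so λ ≡ 0.
  x = λ² - 5 - 1 = 0 - 6 ≡ 1; y = λ·(5 - 1) - 1 ≡ 6. → (1, 6)
6P: (1, 6) + (1, 1): same x and y₁ ≡ -y₂, so the sum is ∞.
6P = ∞, so the order is 6.

6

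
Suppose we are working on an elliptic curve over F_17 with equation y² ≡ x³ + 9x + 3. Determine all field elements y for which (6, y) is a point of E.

x³ + 9x + 3 = 273 ≡ 1 (mod 17).
Square roots of 1 mod 17: 1 and 16 (since 1² = 1 ≡ 1).

1, 16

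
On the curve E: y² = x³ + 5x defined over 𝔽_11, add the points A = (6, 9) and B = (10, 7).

(9, 9)

(6, 9) + (10, 7). λ = (7 - 9)/(10 - 6) ≡ 9/4 mod 11. 4⁻¹ ≡ 3 (mod 11) since 4·3 = 12 ≡ 1, so λ ≡ 5.
  x = λ² - 6 - 10 = 25 - 16 ≡ 9; y = λ·(6 - 9) - 9 ≡ 9. → (9, 9)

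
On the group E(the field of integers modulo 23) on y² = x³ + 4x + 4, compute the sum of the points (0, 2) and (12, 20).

(19, 4)

(0, 2) + (12, 20). λ = (20 - 2)/(12 - 0) ≡ 18/12 mod 23. 12⁻¹ ≡ 2 (mod 23), so λ ≡ 13.
  x = λ² - 0 - 12 = 169 - 12 ≡ 19; y = λ·(0 - 19) - 2 ≡ 4. → (19, 4)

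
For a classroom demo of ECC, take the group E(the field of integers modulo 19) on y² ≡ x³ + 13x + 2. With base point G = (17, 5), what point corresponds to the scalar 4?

O

Double-and-add on 4 = (100)₂. Start with G = (17, 5) for the leading 1-bit.
double: tangent at (17, 5): λ = (3·17² + 13)/(2·5) ≡ 6/10. 10⁻¹ ≡ 2 (mod 19) since 10·2 = 20 ≡ 1, so λ ≡ 6·2 ≡ 12.
  x = λ² - 17 - 17 = 144 - 34 ≡ 15; y = λ·(17 - 15) - 5 ≡ 0. → (15, 0)
double: (15, 0) + (15, 0): same x and y₁ ≡ -y₂, so the sum is O.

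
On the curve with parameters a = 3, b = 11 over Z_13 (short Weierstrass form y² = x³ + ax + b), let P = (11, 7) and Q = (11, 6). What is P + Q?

O

The two points share x = 11 and their y-coordinates satisfy 7 + 6 ≡ 0 (mod 13), so they are inverses. Their sum is 𝒪.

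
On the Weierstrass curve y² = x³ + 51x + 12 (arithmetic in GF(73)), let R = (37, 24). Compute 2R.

tangent at (37, 24): λ = (3·37² + 51)/(2·24) ≡ 70/48. 48⁻¹ ≡ 35 (mod 73), so λ ≡ 70·35 ≡ 41.
  x = λ² - 37 - 37 = 1681 - 74 ≡ 1; y = λ·(37 - 1) - 24 ≡ 65. → (1, 65)

(1, 65)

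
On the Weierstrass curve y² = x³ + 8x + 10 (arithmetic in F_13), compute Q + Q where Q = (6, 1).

(11, 8)

tangent at (6, 1): λ = (3·6² + 8)/(2·1) ≡ 12/2. 2⁻¹ ≡ 7 (mod 13) since 2·7 = 14 ≡ 1, so λ ≡ 12·7 ≡ 6.
  x = λ² - 6 - 6 = 36 - 12 ≡ 11; y = λ·(6 - 11) - 1 ≡ 8. → (11, 8)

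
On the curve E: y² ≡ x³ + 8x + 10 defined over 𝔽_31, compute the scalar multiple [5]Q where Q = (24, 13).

(26, 0)

Double-and-add on 5 = (101)₂. Start with Q = (24, 13) for the leading 1-bit.
double: tangent at (24, 13): λ = (3·24² + 8)/(2·13) ≡ 0/26. 26⁻¹ ≡ 6 (mod 31), so λ ≡ 0·6 ≡ 0.
  x = λ² - 24 - 24 = 0 - 48 ≡ 14; y = λ·(24 - 14) - 13 ≡ 18. → (14, 18)
double: tangent at (14, 18): λ = (3·14² + 8)/(2·18) ≡ 7/5. 5⁻¹ ≡ 25 (mod 31), so λ ≡ 7·25 ≡ 20.
  x = λ² - 14 - 14 = 400 - 28 ≡ 0; y = λ·(14 - 0) - 18 ≡ 14. → (0, 14)
add Q: (0, 14) + (24, 13). λ = (13 - 14)/(24 - 0) ≡ 30/24 mod 31. 24⁻¹ ≡ 22 (mod 31), so λ ≡ 9.
  x = λ² - 0 - 24 = 81 - 24 ≡ 26; y = λ·(0 - 26) - 14 ≡ 0. → (26, 0)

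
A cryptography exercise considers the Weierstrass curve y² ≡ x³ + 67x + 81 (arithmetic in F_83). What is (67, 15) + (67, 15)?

tangent at (67, 15): λ = (3·67² + 67)/(2·15) ≡ 5/30. 30⁻¹ ≡ 36 (mod 83), so λ ≡ 5·36 ≡ 14.
  x = λ² - 67 - 67 = 196 - 134 ≡ 62; y = λ·(67 - 62) - 15 ≡ 55. → (62, 55)

(62, 55)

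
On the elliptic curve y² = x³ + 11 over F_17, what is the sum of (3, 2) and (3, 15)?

The two points share x = 3 and their y-coordinates satisfy 2 + 15 ≡ 0 (mod 17), so they are inverses. Their sum is ∞.

O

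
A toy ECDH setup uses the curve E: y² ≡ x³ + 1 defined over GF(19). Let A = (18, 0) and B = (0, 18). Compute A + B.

(2, 3)

(18, 0) + (0, 18). λ = (18 - 0)/(0 - 18) ≡ 18/1 mod 19. 1⁻¹ ≡ 1 (mod 19), so λ ≡ 18.
  x = λ² - 18 - 0 = 324 - 18 ≡ 2; y = λ·(18 - 2) - 0 ≡ 3. → (2, 3)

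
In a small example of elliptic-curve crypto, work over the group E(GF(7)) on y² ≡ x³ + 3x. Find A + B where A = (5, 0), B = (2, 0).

(0, 0)

(5, 0) + (2, 0). λ = (0 - 0)/(2 - 5) ≡ 0/4 mod 7. 4⁻¹ ≡ 2 (mod 7), so λ ≡ 0.
  x = λ² - 5 - 2 = 0 - 7 ≡ 0; y = λ·(5 - 0) - 0 ≡ 0. → (0, 0)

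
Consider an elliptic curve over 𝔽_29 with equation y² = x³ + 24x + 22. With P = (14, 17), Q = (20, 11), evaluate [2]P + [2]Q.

(15, 4)

First 2P:
Repeated addition: build up to 2P.
2P: tangent at (14, 17): λ = (3·14² + 24)/(2·17) ≡ 3/5. 5⁻¹ ≡ 6 (mod 29), so λ ≡ 3·6 ≡ 18.
  x = λ² - 14 - 14 = 324 - 28 ≡ 6; y = λ·(14 - 6) - 17 ≡ 11. → (6, 11)
2P = (6, 11).
Next 2Q:
Repeated addition: build up to 2Q.
2Q: tangent at (20, 11): λ = (3·20² + 24)/(2·11) ≡ 6/22. 22⁻¹ ≡ 4 (mod 29), so λ ≡ 6·4 ≡ 24.
  x = λ² - 20 - 20 = 576 - 40 ≡ 14; y = λ·(20 - 14) - 11 ≡ 17. → (14, 17)
2Q = (14, 17).
Finally 2P + 2Q:
(6, 11) + (14, 17). λ = (17 - 11)/(14 - 6) ≡ 6/8 mod 29. 8⁻¹ ≡ 11 (mod 29) since 8·11 = 88 ≡ 1, so λ ≡ 8.
  x = λ² - 6 - 14 = 64 - 20 ≡ 15; y = λ·(6 - 15) - 11 ≡ 4. → (15, 4)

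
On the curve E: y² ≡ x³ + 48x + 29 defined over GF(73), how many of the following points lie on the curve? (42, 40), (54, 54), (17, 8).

3

(42, 40): 40² ≡ 67, rhs ≡ 67 → on.
(54, 54): 54² ≡ 69, rhs ≡ 69 → on.
(17, 8): 8² ≡ 64, rhs ≡ 64 → on.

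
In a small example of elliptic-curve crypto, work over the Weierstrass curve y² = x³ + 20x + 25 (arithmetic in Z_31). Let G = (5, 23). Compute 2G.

(6, 12)

tangent at (5, 23): λ = (3·5² + 20)/(2·23) ≡ 2/15. 15⁻¹ ≡ 29 (mod 31), so λ ≡ 2·29 ≡ 27.
  x = λ² - 5 - 5 = 729 - 10 ≡ 6; y = λ·(5 - 6) - 23 ≡ 12. → (6, 12)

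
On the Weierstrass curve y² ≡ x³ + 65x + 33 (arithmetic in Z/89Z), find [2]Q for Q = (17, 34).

(59, 50)

tangent at (17, 34): λ = (3·17² + 65)/(2·34) ≡ 42/68. 68⁻¹ ≡ 72 (mod 89) since 68·72 = 4896 ≡ 1, so λ ≡ 42·72 ≡ 87.
  x = λ² - 17 - 17 = 7569 - 34 ≡ 59; y = λ·(17 - 59) - 34 ≡ 50. → (59, 50)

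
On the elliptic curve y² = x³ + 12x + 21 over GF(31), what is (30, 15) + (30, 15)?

tangent at (30, 15): λ = (3·30² + 12)/(2·15) ≡ 15/30. 30⁻¹ ≡ 30 (mod 31) since 30·30 = 900 ≡ 1, so λ ≡ 15·30 ≡ 16.
  x = λ² - 30 - 30 = 256 - 60 ≡ 10; y = λ·(30 - 10) - 15 ≡ 26. → (10, 26)

(10, 26)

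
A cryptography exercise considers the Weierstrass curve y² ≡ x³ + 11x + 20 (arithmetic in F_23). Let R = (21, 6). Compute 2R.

(4, 17)

tangent at (21, 6): λ = (3·21² + 11)/(2·6) ≡ 0/12. 12⁻¹ ≡ 2 (mod 23) since 12·2 = 24 ≡ 1, so λ ≡ 0·2 ≡ 0.
  x = λ² - 21 - 21 = 0 - 42 ≡ 4; y = λ·(21 - 4) - 6 ≡ 17. → (4, 17)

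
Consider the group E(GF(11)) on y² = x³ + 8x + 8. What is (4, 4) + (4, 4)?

tangent at (4, 4): λ = (3·4² + 8)/(2·4) ≡ 1/8. 8⁻¹ ≡ 7 (mod 11), so λ ≡ 1·7 ≡ 7.
  x = λ² - 4 - 4 = 49 - 8 ≡ 8; y = λ·(4 - 8) - 4 ≡ 1. → (8, 1)

(8, 1)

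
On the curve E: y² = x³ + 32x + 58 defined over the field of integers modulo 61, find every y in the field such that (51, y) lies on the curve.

18, 43

x³ + 32x + 58 = 134341 ≡ 19 (mod 61).
Square roots of 19 mod 61: 18 and 43 (since 18² = 324 ≡ 19).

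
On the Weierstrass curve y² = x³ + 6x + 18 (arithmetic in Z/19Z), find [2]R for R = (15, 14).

tangent at (15, 14): λ = (3·15² + 6)/(2·14) ≡ 16/9. 9⁻¹ ≡ 17 (mod 19) since 9·17 = 153 ≡ 1, so λ ≡ 16·17 ≡ 6.
  x = λ² - 15 - 15 = 36 - 30 ≡ 6; y = λ·(15 - 6) - 14 ≡ 2. → (6, 2)

(6, 2)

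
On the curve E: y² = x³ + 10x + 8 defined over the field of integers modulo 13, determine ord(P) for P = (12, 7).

2P: tangent at (12, 7): λ = (3·12² + 10)/(2·7) ≡ 0/1. 1⁻¹ ≡ 1 (mod 13), so λ ≡ 0·1 ≡ 0.
  x = λ² - 12 - 12 = 0 - 24 ≡ 2; y = λ·(12 - 2) - 7 ≡ 6. → (2, 6)
3P: (2, 6) + (12, 7). λ = (7 - 6)/(12 - 2) ≡ 1/10 mod 13. 10⁻¹ ≡ 4 (mod 13) since 10·4 = 40 ≡ 1, so λ ≡ 4.
  x = λ² - 2 - 12 = 16 - 14 ≡ 2; y = λ·(2 - 2) - 6 ≡ 7. → (2, 7)
4P: (2, 7) + (12, 7). λ = (7 - 7)/(12 - 2) ≡ 0/10 mod 13. 10⁻¹ ≡ 4 (mod 13) since 10·4 = 40 ≡ 1, so λ ≡ 0.
  x = λ² - 2 - 12 = 0 - 14 ≡ 12; y = λ·(2 - 12) - 7 ≡ 6. → (12, 6)
5P: (12, 6) + (12, 7): same x and y₁ ≡ -y₂, so the sum is O.
5P = O, so the order is 5.

5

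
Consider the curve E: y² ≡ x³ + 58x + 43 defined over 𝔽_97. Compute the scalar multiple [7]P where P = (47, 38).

Repeated addition: build up to 7P.
2P: tangent at (47, 38): λ = (3·47² + 58)/(2·38) ≡ 89/76. 76⁻¹ ≡ 60 (mod 97) since 76·60 = 4560 ≡ 1, so λ ≡ 89·60 ≡ 5.
  x = λ² - 47 - 47 = 25 - 94 ≡ 28; y = λ·(47 - 28) - 38 ≡ 57. → (28, 57)
3P: (28, 57) + (47, 38). λ = (38 - 57)/(47 - 28) ≡ 78/19 mod 97. 19⁻¹ ≡ 46 (mod 97) since 19·46 = 874 ≡ 1, so λ ≡ 96.
  x = λ² - 28 - 47 = 9216 - 75 ≡ 23; y = λ·(28 - 23) - 57 ≡ 35. → (23, 35)
4P: (23, 35) + (47, 38). λ = (38 - 35)/(47 - 23) ≡ 3/24 mod 97. 24⁻¹ ≡ 93 (mod 97), so λ ≡ 85.
  x = λ² - 23 - 47 = 7225 - 70 ≡ 74; y = λ·(23 - 74) - 35 ≡ 92. → (74, 92)
5P: (74, 92) + (47, 38). λ = (38 - 92)/(47 - 74) ≡ 43/70 mod 97. 70⁻¹ ≡ 79 (mod 97) since 70·79 = 5530 ≡ 1, so λ ≡ 2.
  x = λ² - 74 - 47 = 4 - 121 ≡ 77; y = λ·(74 - 77) - 92 ≡ 96. → (77, 96)
6P: (77, 96) + (47, 38). λ = (38 - 96)/(47 - 77) ≡ 39/67 mod 97. 67⁻¹ ≡ 42 (mod 97), so λ ≡ 86.
  x = λ² - 77 - 47 = 7396 - 124 ≡ 94; y = λ·(77 - 94) - 96 ≡ 91. → (94, 91)
7P: (94, 91) + (47, 38). λ = (38 - 91)/(47 - 94) ≡ 44/50 mod 97. 50⁻¹ ≡ 33 (mod 97), so λ ≡ 94.
  x = λ² - 94 - 47 = 8836 - 141 ≡ 62; y = λ·(94 - 62) - 91 ≡ 7. → (62, 7)

(62, 7)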